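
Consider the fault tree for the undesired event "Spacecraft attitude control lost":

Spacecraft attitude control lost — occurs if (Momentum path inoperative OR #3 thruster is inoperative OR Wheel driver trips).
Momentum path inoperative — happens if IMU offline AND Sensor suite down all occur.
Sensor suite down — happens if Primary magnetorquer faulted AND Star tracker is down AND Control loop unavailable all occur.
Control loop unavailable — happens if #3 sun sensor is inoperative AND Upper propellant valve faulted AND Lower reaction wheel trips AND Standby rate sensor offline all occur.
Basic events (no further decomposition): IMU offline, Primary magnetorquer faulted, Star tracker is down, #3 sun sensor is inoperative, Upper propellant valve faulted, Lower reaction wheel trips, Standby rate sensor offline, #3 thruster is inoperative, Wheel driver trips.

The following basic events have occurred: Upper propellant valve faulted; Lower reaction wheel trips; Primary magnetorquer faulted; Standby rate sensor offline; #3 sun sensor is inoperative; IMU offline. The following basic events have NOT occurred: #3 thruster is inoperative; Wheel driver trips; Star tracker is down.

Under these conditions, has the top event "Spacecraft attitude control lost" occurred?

Control loop unavailable [AND]: #3 sun sensor is inoperative=occurs, Upper propellant valve faulted=occurs, Lower reaction wheel trips=occurs, Standby rate sensor offline=occurs → all inputs occur → occurs.
Sensor suite down [AND]: Primary magnetorquer faulted=occurs, Star tracker is down=not, Control loop unavailable=occurs → not all inputs occur → does not occur.
Momentum path inoperative [AND]: IMU offline=occurs, Sensor suite down=not → not all inputs occur → does not occur.
Spacecraft attitude control lost [OR]: Momentum path inoperative=not, #3 thruster is inoperative=not, Wheel driver trips=not → no input occurs → does not occur.

No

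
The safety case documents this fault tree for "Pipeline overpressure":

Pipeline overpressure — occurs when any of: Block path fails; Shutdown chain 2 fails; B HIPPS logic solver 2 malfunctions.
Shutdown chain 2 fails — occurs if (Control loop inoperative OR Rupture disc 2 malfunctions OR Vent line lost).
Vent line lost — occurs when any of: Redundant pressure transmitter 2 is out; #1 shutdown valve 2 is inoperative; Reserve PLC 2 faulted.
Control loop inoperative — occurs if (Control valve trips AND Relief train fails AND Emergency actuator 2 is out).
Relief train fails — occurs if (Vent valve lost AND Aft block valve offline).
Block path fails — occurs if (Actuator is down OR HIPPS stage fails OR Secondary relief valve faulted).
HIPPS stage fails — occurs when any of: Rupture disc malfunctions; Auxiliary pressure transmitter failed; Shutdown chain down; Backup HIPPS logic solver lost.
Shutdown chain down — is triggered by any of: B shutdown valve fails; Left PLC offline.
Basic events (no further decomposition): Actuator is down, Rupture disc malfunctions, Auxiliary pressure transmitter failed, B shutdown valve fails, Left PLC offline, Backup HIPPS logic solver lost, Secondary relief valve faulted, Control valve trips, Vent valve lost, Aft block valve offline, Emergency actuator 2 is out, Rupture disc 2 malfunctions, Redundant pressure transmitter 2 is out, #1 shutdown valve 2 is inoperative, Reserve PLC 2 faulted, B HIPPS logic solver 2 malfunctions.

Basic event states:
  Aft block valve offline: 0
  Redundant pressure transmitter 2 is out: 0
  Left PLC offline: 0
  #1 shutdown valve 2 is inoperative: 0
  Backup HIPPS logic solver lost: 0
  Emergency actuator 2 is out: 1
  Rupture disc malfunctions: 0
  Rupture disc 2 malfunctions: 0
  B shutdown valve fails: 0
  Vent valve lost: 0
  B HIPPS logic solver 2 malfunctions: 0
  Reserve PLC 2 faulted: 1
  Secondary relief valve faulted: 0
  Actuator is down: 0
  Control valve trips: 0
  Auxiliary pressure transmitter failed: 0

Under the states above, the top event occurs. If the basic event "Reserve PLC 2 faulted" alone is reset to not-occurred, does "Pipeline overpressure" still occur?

Counterfactual: set "Reserve PLC 2 faulted" to not occurred.
Shutdown chain down [OR]: B shutdown valve fails=not, Left PLC offline=not → no input occurs → does not occur.
HIPPS stage fails [OR]: Rupture disc malfunctions=not, Auxiliary pressure transmitter failed=not, Shutdown chain down=not, Backup HIPPS logic solver lost=not → no input occurs → does not occur.
Block path fails [OR]: Actuator is down=not, HIPPS stage fails=not, Secondary relief valve faulted=not → no input occurs → does not occur.
Relief train fails [AND]: Vent valve lost=not, Aft block valve offline=not → not all inputs occur → does not occur.
Control loop inoperative [AND]: Control valve trips=not, Relief train fails=not, Emergency actuator 2 is out=occurs → not all inputs occur → does not occur.
Vent line lost [OR]: Redundant pressure transmitter 2 is out=not, #1 shutdown valve 2 is inoperative=not, Reserve PLC 2 faulted=not → no input occurs → does not occur.
Shutdown chain 2 fails [OR]: Control loop inoperative=not, Rupture disc 2 malfunctions=not, Vent line lost=not → no input occurs → does not occur.
Pipeline overpressure [OR]: Block path fails=not, Shutdown chain 2 fails=not, B HIPPS logic solver 2 malfunctions=not → no input occurs → does not occur.

No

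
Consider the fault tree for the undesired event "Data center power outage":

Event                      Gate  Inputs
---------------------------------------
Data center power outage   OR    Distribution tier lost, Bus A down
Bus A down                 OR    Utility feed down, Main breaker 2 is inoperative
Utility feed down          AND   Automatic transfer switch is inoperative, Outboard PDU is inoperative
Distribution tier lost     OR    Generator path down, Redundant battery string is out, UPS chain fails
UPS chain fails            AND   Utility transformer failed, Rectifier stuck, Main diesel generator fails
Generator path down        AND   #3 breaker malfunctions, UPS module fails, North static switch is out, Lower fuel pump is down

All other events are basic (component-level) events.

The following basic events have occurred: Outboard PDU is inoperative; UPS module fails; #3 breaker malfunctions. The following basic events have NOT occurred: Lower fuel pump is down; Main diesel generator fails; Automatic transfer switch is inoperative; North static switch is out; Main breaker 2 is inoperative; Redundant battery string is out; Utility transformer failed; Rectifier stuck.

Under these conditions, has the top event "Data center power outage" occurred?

No

Generator path down [AND]: #3 breaker malfunctions=occurs, UPS module fails=occurs, North static switch is out=not, Lower fuel pump is down=not → not all inputs occur → does not occur.
UPS chain fails [AND]: Utility transformer failed=not, Rectifier stuck=not, Main diesel generator fails=not → not all inputs occur → does not occur.
Distribution tier lost [OR]: Generator path down=not, Redundant battery string is out=not, UPS chain fails=not → no input occurs → does not occur.
Utility feed down [AND]: Automatic transfer switch is inoperative=not, Outboard PDU is inoperative=occurs → not all inputs occur → does not occur.
Bus A down [OR]: Utility feed down=not, Main breaker 2 is inoperative=not → no input occurs → does not occur.
Data center power outage [OR]: Distribution tier lost=not, Bus A down=not → no input occurs → does not occur.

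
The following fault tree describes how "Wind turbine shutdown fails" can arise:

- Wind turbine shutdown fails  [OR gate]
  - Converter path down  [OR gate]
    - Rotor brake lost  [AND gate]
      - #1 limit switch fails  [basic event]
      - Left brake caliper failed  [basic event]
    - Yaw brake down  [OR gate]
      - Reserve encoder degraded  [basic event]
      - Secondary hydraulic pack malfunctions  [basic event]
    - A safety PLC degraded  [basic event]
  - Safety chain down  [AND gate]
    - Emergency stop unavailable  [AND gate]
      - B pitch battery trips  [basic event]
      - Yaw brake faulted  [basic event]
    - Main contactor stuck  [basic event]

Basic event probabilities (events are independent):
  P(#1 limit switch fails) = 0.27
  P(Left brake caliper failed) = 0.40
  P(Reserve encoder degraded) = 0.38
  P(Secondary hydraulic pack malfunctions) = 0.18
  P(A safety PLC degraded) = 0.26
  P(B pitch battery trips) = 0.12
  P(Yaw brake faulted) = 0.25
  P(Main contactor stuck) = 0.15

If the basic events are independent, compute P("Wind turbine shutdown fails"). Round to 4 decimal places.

0.6659

P(Rotor brake lost) [AND] = 0.27 × 0.40 = 0.108000
P(Yaw brake down) [OR] = 1 − (1−0.38) × (1−0.18) = 0.491600
P(Converter path down) [OR] = 1 − (1−0.108000) × (1−0.491600) × (1−0.26) = 0.664415
P(Emergency stop unavailable) [AND] = 0.12 × 0.25 = 0.030000
P(Safety chain down) [AND] = 0.030000 × 0.15 = 0.004500
P(Wind turbine shutdown fails) [OR] = 1 − (1−0.664415) × (1−0.004500) = 0.665925
Rounded to 4 decimal places: P(Wind turbine shutdown fails) ≈ 0.6659.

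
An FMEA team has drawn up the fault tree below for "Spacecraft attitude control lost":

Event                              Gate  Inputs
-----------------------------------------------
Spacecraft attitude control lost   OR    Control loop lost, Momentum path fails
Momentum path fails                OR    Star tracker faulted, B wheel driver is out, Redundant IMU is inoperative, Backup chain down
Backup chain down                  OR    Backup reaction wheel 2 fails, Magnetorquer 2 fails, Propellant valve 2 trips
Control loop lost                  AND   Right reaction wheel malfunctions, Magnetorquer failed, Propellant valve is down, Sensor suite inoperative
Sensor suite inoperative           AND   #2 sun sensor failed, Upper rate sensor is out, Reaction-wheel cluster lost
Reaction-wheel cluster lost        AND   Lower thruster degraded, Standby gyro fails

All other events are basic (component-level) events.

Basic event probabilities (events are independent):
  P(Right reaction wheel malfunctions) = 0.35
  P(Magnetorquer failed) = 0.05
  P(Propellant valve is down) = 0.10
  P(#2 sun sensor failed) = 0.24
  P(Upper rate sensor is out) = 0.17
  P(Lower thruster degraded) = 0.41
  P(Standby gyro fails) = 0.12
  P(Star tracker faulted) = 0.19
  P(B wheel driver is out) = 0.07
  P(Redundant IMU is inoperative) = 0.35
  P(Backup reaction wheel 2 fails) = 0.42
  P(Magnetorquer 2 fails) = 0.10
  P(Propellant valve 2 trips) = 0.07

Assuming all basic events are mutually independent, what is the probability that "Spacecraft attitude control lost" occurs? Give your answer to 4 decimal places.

P(Reaction-wheel cluster lost) [AND] = 0.41 × 0.12 = 0.049200
P(Sensor suite inoperative) [AND] = 0.24 × 0.17 × 0.049200 = 0.002007
P(Control loop lost) [AND] = 0.35 × 0.05 × 0.10 × 0.002007 = 0.000004
P(Backup chain down) [OR] = 1 − (1−0.42) × (1−0.10) × (1−0.07) = 0.514540
P(Momentum path fails) [OR] = 1 − (1−0.19) × (1−0.07) × (1−0.35) × (1−0.514540) = 0.762297
P(Spacecraft attitude control lost) [OR] = 1 − (1−0.000004) × (1−0.762297) = 0.762298
Rounded to 4 decimal places: P(Spacecraft attitude control lost) ≈ 0.7623.

0.7623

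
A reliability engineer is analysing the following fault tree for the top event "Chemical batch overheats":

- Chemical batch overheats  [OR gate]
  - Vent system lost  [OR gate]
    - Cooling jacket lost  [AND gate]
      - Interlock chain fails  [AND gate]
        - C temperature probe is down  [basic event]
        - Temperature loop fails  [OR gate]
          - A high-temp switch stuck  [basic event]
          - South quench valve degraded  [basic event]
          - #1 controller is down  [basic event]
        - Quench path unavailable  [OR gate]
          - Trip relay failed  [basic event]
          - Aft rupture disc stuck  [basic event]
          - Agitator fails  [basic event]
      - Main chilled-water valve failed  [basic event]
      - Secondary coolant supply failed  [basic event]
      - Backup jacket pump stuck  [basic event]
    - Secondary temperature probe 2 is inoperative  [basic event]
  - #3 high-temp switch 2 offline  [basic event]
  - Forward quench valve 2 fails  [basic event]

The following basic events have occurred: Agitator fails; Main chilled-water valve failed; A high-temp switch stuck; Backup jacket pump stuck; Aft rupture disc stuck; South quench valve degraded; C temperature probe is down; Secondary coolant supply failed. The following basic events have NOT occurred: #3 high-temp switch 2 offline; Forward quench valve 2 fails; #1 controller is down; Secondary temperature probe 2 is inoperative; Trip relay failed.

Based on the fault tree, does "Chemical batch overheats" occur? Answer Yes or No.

Temperature loop fails [OR]: A high-temp switch stuck=occurs, South quench valve degraded=occurs, #1 controller is down=not → at least one input occurs → occurs.
Quench path unavailable [OR]: Trip relay failed=not, Aft rupture disc stuck=occurs, Agitator fails=occurs → at least one input occurs → occurs.
Interlock chain fails [AND]: C temperature probe is down=occurs, Temperature loop fails=occurs, Quench path unavailable=occurs → all inputs occur → occurs.
Cooling jacket lost [AND]: Interlock chain fails=occurs, Main chilled-water valve failed=occurs, Secondary coolant supply failed=occurs, Backup jacket pump stuck=occurs → all inputs occur → occurs.
Vent system lost [OR]: Cooling jacket lost=occurs, Secondary temperature probe 2 is inoperative=not → at least one input occurs → occurs.
Chemical batch overheats [OR]: Vent system lost=occurs, #3 high-temp switch 2 offline=not, Forward quench valve 2 fails=not → at least one input occurs → occurs.

Yes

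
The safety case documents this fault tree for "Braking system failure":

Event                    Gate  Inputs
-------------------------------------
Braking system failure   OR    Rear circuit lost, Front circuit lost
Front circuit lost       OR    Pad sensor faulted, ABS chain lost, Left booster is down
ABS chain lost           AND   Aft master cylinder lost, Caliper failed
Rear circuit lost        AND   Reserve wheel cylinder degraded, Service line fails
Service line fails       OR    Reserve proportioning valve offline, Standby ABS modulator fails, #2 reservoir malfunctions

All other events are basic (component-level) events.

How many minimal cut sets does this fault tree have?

6

Service line fails [OR]: union of children's cut sets → 3 cut set(s).
Rear circuit lost [AND]: one cut set from each child combined → 1 × 3 = 3 cut set(s).
ABS chain lost [AND]: one cut set from each child combined → 1 × 1 = 1 cut set(s).
Front circuit lost [OR]: union of children's cut sets → 3 cut set(s).
Braking system failure [OR]: union of children's cut sets → 6 cut set(s).
Minimal cut sets: {Reserve proportioning valve offline, Reserve wheel cylinder degraded}; {Reserve wheel cylinder degraded, Standby ABS modulator fails}; {#2 reservoir malfunctions, Reserve wheel cylinder degraded}; {Pad sensor faulted}; {Aft master cylinder lost, Caliper failed}; {Left booster is down}.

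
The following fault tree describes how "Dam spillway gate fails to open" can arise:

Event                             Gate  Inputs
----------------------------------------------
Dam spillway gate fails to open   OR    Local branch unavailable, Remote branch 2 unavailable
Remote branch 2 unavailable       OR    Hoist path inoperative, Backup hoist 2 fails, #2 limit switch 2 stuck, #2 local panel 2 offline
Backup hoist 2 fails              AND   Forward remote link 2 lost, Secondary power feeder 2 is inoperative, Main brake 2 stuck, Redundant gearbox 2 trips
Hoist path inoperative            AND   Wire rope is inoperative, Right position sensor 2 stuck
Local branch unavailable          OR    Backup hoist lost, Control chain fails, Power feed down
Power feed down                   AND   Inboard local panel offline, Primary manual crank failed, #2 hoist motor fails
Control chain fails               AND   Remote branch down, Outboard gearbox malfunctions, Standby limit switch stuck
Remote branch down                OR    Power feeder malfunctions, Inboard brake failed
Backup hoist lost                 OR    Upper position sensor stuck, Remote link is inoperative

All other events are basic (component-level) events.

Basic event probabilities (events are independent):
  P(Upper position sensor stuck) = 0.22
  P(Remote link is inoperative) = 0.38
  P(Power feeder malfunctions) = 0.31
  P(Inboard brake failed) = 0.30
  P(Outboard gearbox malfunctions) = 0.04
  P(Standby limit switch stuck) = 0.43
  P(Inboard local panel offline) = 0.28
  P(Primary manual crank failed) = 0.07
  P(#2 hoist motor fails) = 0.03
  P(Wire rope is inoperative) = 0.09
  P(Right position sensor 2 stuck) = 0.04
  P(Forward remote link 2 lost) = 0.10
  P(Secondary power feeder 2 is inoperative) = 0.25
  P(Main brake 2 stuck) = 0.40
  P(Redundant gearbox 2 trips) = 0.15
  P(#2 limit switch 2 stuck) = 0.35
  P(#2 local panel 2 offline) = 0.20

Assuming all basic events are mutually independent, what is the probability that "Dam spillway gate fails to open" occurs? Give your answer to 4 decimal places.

P(Backup hoist lost) [OR] = 1 − (1−0.22) × (1−0.38) = 0.516400
P(Remote branch down) [OR] = 1 − (1−0.31) × (1−0.30) = 0.517000
P(Control chain fails) [AND] = 0.517000 × 0.04 × 0.43 = 0.008892
P(Power feed down) [AND] = 0.28 × 0.07 × 0.03 = 0.000588
P(Local branch unavailable) [OR] = 1 − (1−0.516400) × (1−0.008892) × (1−0.000588) = 0.520982
P(Hoist path inoperative) [AND] = 0.09 × 0.04 = 0.003600
P(Backup hoist 2 fails) [AND] = 0.10 × 0.25 × 0.40 × 0.15 = 0.001500
P(Remote branch 2 unavailable) [OR] = 1 − (1−0.003600) × (1−0.001500) × (1−0.35) × (1−0.20) = 0.482649
P(Dam spillway gate fails to open) [OR] = 1 − (1−0.520982) × (1−0.482649) = 0.752180
Rounded to 4 decimal places: P(Dam spillway gate fails to open) ≈ 0.7522.

0.7522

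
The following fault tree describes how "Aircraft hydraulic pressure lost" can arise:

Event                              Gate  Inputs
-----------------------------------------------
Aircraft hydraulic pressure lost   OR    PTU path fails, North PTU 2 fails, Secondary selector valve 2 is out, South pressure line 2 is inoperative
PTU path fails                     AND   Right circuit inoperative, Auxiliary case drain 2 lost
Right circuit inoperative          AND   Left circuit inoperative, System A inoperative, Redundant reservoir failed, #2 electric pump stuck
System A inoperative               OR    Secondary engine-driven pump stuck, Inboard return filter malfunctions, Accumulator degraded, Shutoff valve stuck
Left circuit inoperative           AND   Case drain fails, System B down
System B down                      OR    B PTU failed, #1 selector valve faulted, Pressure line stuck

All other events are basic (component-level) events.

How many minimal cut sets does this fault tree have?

15

System B down [OR]: union of children's cut sets → 3 cut set(s).
Left circuit inoperative [AND]: one cut set from each child combined → 1 × 3 = 3 cut set(s).
System A inoperative [OR]: union of children's cut sets → 4 cut set(s).
Right circuit inoperative [AND]: one cut set from each child combined → 3 × 4 × 1 × 1 = 12 cut set(s).
PTU path fails [AND]: one cut set from each child combined → 12 × 1 = 12 cut set(s).
Aircraft hydraulic pressure lost [OR]: union of children's cut sets → 15 cut set(s).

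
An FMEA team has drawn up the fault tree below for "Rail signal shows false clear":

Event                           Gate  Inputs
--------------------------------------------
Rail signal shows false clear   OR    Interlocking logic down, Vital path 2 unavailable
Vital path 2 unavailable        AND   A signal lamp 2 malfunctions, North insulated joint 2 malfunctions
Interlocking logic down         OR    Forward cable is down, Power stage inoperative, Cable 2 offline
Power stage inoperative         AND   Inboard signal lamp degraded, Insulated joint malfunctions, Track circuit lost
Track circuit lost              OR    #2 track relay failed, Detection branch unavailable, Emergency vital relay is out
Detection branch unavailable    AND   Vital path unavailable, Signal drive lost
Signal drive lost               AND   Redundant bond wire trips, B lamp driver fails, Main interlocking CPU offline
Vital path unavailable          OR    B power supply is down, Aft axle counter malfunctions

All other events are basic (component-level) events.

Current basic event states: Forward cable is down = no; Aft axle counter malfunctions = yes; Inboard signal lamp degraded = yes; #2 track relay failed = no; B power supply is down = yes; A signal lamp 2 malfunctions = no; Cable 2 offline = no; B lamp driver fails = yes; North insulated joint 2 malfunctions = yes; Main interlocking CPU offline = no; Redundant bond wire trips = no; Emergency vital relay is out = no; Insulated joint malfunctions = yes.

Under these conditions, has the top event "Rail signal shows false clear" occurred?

No

Vital path unavailable [OR]: B power supply is down=occurs, Aft axle counter malfunctions=occurs → at least one input occurs → occurs.
Signal drive lost [AND]: Redundant bond wire trips=not, B lamp driver fails=occurs, Main interlocking CPU offline=not → not all inputs occur → does not occur.
Detection branch unavailable [AND]: Vital path unavailable=occurs, Signal drive lost=not → not all inputs occur → does not occur.
Track circuit lost [OR]: #2 track relay failed=not, Detection branch unavailable=not, Emergency vital relay is out=not → no input occurs → does not occur.
Power stage inoperative [AND]: Inboard signal lamp degraded=occurs, Insulated joint malfunctions=occurs, Track circuit lost=not → not all inputs occur → does not occur.
Interlocking logic down [OR]: Forward cable is down=not, Power stage inoperative=not, Cable 2 offline=not → no input occurs → does not occur.
Vital path 2 unavailable [AND]: A signal lamp 2 malfunctions=not, North insulated joint 2 malfunctions=occurs → not all inputs occur → does not occur.
Rail signal shows false clear [OR]: Interlocking logic down=not, Vital path 2 unavailable=not → no input occurs → does not occur.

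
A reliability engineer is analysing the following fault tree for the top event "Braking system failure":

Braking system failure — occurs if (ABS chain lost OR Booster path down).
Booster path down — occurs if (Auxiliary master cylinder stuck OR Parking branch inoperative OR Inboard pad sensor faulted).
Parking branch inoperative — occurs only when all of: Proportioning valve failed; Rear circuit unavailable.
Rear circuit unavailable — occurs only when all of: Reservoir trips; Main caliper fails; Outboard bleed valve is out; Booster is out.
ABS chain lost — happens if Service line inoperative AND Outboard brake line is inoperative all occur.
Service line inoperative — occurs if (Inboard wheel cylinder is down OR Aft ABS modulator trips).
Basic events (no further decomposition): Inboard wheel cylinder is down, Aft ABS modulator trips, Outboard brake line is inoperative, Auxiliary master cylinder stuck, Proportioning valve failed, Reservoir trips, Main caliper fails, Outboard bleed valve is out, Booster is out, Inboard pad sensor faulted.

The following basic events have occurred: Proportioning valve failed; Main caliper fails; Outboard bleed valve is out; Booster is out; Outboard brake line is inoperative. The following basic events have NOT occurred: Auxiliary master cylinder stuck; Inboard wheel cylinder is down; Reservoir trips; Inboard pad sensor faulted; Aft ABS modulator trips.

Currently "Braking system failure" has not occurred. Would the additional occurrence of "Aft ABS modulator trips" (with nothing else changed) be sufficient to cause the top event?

Yes

Counterfactual: set "Aft ABS modulator trips" to occurred.
Service line inoperative [OR]: Inboard wheel cylinder is down=not, Aft ABS modulator trips=occurs → at least one input occurs → occurs.
ABS chain lost [AND]: Service line inoperative=occurs, Outboard brake line is inoperative=occurs → all inputs occur → occurs.
Rear circuit unavailable [AND]: Reservoir trips=not, Main caliper fails=occurs, Outboard bleed valve is out=occurs, Booster is out=occurs → not all inputs occur → does not occur.
Parking branch inoperative [AND]: Proportioning valve failed=occurs, Rear circuit unavailable=not → not all inputs occur → does not occur.
Booster path down [OR]: Auxiliary master cylinder stuck=not, Parking branch inoperative=not, Inboard pad sensor faulted=not → no input occurs → does not occur.
Braking system failure [OR]: ABS chain lost=occurs, Booster path down=not → at least one input occurs → occurs.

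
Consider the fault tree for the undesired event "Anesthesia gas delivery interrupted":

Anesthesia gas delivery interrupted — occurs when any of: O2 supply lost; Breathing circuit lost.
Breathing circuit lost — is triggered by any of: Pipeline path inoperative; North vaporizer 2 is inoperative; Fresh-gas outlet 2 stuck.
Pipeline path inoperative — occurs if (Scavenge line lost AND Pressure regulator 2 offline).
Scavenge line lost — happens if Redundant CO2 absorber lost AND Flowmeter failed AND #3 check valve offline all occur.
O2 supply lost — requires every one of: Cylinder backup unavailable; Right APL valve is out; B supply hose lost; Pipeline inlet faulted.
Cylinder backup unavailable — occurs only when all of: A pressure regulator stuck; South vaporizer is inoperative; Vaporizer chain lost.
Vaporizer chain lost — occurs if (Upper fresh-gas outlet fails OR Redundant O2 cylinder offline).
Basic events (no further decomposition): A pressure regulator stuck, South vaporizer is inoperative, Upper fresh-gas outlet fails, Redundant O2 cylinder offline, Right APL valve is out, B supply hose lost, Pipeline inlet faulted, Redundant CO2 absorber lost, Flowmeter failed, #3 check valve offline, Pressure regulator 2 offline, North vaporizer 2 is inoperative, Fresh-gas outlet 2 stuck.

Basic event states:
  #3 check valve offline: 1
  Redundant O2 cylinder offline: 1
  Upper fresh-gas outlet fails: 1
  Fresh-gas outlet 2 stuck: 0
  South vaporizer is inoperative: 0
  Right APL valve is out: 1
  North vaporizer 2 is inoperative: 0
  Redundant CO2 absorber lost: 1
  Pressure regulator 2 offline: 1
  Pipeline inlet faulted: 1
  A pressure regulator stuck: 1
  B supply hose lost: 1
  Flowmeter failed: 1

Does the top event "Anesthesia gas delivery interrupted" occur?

Vaporizer chain lost [OR]: Upper fresh-gas outlet fails=occurs, Redundant O2 cylinder offline=occurs → at least one input occurs → occurs.
Cylinder backup unavailable [AND]: A pressure regulator stuck=occurs, South vaporizer is inoperative=not, Vaporizer chain lost=occurs → not all inputs occur → does not occur.
O2 supply lost [AND]: Cylinder backup unavailable=not, Right APL valve is out=occurs, B supply hose lost=occurs, Pipeline inlet faulted=occurs → not all inputs occur → does not occur.
Scavenge line lost [AND]: Redundant CO2 absorber lost=occurs, Flowmeter failed=occurs, #3 check valve offline=occurs → all inputs occur → occurs.
Pipeline path inoperative [AND]: Scavenge line lost=occurs, Pressure regulator 2 offline=occurs → all inputs occur → occurs.
Breathing circuit lost [OR]: Pipeline path inoperative=occurs, North vaporizer 2 is inoperative=not, Fresh-gas outlet 2 stuck=not → at least one input occurs → occurs.
Anesthesia gas delivery interrupted [OR]: O2 supply lost=not, Breathing circuit lost=occurs → at least one input occurs → occurs.

Yes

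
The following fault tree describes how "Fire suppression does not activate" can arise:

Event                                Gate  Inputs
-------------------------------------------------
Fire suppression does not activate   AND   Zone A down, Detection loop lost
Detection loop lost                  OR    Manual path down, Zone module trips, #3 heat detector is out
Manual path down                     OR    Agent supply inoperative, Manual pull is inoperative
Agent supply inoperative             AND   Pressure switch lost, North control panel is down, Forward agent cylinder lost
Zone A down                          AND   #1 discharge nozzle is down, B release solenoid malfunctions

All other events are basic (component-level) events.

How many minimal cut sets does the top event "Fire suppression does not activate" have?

4

Zone A down [AND]: one cut set from each child combined → 1 × 1 = 1 cut set(s).
Agent supply inoperative [AND]: one cut set from each child combined → 1 × 1 × 1 = 1 cut set(s).
Manual path down [OR]: union of children's cut sets → 2 cut set(s).
Detection loop lost [OR]: union of children's cut sets → 4 cut set(s).
Fire suppression does not activate [AND]: one cut set from each child combined → 1 × 4 = 4 cut set(s).
Minimal cut sets: {#1 discharge nozzle is down, B release solenoid malfunctions, Forward agent cylinder lost, North control panel is down, Pressure switch lost}; {#1 discharge nozzle is down, B release solenoid malfunctions, Manual pull is inoperative}; {#1 discharge nozzle is down, B release solenoid malfunctions, Zone module trips}; {#1 discharge nozzle is down, #3 heat detector is out, B release solenoid malfunctions}.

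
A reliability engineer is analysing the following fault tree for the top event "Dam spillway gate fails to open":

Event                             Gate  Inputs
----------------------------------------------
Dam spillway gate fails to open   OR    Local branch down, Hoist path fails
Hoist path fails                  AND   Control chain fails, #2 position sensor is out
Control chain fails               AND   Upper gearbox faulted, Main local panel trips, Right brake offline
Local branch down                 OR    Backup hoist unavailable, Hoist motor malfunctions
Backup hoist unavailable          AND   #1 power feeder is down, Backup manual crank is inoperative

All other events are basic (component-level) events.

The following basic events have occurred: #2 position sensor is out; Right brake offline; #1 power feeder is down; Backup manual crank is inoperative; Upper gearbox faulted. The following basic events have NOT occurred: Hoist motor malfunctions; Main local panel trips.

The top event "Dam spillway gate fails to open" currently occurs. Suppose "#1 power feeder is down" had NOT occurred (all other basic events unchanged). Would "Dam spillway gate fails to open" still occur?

No

Counterfactual: set "#1 power feeder is down" to not occurred.
Backup hoist unavailable [AND]: #1 power feeder is down=not, Backup manual crank is inoperative=occurs → not all inputs occur → does not occur.
Local branch down [OR]: Backup hoist unavailable=not, Hoist motor malfunctions=not → no input occurs → does not occur.
Control chain fails [AND]: Upper gearbox faulted=occurs, Main local panel trips=not, Right brake offline=occurs → not all inputs occur → does not occur.
Hoist path fails [AND]: Control chain fails=not, #2 position sensor is out=occurs → not all inputs occur → does not occur.
Dam spillway gate fails to open [OR]: Local branch down=not, Hoist path fails=not → no input occurs → does not occur.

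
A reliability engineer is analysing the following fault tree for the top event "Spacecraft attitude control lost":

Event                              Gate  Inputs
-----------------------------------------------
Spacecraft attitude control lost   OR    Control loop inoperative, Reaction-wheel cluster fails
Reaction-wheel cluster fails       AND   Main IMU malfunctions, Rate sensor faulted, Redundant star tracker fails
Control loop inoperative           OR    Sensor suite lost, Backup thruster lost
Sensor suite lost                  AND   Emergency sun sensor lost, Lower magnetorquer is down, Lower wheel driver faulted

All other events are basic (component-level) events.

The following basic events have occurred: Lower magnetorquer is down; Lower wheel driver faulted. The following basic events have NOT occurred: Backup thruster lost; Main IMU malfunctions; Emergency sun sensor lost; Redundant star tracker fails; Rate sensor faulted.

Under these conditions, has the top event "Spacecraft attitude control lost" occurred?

No

Sensor suite lost [AND]: Emergency sun sensor lost=not, Lower magnetorquer is down=occurs, Lower wheel driver faulted=occurs → not all inputs occur → does not occur.
Control loop inoperative [OR]: Sensor suite lost=not, Backup thruster lost=not → no input occurs → does not occur.
Reaction-wheel cluster fails [AND]: Main IMU malfunctions=not, Rate sensor faulted=not, Redundant star tracker fails=not → not all inputs occur → does not occur.
Spacecraft attitude control lost [OR]: Control loop inoperative=not, Reaction-wheel cluster fails=not → no input occurs → does not occur.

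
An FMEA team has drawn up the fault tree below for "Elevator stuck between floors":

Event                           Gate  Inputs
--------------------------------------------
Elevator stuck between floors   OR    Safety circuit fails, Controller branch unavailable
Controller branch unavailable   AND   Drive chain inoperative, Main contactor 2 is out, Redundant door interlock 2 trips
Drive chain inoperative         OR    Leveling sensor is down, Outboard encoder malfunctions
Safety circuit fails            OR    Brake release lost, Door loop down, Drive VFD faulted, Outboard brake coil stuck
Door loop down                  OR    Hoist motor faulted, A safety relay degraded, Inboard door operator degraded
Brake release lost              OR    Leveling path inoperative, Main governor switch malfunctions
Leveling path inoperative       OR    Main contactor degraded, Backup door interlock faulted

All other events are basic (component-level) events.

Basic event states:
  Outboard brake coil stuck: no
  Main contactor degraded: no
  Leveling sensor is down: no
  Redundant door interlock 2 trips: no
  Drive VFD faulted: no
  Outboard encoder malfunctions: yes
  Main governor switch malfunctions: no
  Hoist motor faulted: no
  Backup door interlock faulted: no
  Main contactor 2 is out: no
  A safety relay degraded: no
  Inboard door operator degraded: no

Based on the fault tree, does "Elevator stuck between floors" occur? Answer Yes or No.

Leveling path inoperative [OR]: Main contactor degraded=not, Backup door interlock faulted=not → no input occurs → does not occur.
Brake release lost [OR]: Leveling path inoperative=not, Main governor switch malfunctions=not → no input occurs → does not occur.
Door loop down [OR]: Hoist motor faulted=not, A safety relay degraded=not, Inboard door operator degraded=not → no input occurs → does not occur.
Safety circuit fails [OR]: Brake release lost=not, Door loop down=not, Drive VFD faulted=not, Outboard brake coil stuck=not → no input occurs → does not occur.
Drive chain inoperative [OR]: Leveling sensor is down=not, Outboard encoder malfunctions=occurs → at least one input occurs → occurs.
Controller branch unavailable [AND]: Drive chain inoperative=occurs, Main contactor 2 is out=not, Redundant door interlock 2 trips=not → not all inputs occur → does not occur.
Elevator stuck between floors [OR]: Safety circuit fails=not, Controller branch unavailable=not → no input occurs → does not occur.

No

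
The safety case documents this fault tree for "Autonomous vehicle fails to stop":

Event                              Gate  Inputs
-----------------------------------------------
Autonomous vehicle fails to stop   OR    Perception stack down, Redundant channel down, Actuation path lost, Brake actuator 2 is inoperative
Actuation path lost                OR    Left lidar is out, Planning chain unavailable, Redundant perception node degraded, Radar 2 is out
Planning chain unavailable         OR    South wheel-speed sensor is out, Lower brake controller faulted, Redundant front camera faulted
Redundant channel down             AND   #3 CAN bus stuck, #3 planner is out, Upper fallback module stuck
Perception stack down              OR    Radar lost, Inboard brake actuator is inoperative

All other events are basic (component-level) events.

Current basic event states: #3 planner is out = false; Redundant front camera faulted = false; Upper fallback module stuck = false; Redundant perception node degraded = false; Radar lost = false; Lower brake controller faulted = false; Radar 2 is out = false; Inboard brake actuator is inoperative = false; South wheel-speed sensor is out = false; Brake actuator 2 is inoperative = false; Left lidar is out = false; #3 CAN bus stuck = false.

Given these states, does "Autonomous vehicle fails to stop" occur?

No

Perception stack down [OR]: Radar lost=not, Inboard brake actuator is inoperative=not → no input occurs → does not occur.
Redundant channel down [AND]: #3 CAN bus stuck=not, #3 planner is out=not, Upper fallback module stuck=not → not all inputs occur → does not occur.
Planning chain unavailable [OR]: South wheel-speed sensor is out=not, Lower brake controller faulted=not, Redundant front camera faulted=not → no input occurs → does not occur.
Actuation path lost [OR]: Left lidar is out=not, Planning chain unavailable=not, Redundant perception node degraded=not, Radar 2 is out=not → no input occurs → does not occur.
Autonomous vehicle fails to stop [OR]: Perception stack down=not, Redundant channel down=not, Actuation path lost=not, Brake actuator 2 is inoperative=not → no input occurs → does not occur.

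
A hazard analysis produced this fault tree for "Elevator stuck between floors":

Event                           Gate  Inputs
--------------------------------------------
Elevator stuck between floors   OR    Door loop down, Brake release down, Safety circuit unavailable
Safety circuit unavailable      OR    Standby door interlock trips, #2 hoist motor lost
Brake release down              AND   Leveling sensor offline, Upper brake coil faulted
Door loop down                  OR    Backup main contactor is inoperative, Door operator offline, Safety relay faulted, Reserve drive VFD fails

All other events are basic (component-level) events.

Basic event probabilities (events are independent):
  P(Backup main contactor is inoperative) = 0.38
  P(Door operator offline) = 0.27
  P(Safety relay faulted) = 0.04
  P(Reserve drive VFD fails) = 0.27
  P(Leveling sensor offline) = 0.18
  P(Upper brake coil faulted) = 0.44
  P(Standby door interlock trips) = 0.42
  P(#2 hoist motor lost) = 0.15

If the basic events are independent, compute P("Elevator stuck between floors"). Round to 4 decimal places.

P(Door loop down) [OR] = 1 − (1−0.38) × (1−0.27) × (1−0.04) × (1−0.27) = 0.682818
P(Brake release down) [AND] = 0.18 × 0.44 = 0.079200
P(Safety circuit unavailable) [OR] = 1 − (1−0.42) × (1−0.15) = 0.507000
P(Elevator stuck between floors) [OR] = 1 − (1−0.682818) × (1−0.079200) × (1−0.507000) = 0.856014
Rounded to 4 decimal places: P(Elevator stuck between floors) ≈ 0.8560.

0.8560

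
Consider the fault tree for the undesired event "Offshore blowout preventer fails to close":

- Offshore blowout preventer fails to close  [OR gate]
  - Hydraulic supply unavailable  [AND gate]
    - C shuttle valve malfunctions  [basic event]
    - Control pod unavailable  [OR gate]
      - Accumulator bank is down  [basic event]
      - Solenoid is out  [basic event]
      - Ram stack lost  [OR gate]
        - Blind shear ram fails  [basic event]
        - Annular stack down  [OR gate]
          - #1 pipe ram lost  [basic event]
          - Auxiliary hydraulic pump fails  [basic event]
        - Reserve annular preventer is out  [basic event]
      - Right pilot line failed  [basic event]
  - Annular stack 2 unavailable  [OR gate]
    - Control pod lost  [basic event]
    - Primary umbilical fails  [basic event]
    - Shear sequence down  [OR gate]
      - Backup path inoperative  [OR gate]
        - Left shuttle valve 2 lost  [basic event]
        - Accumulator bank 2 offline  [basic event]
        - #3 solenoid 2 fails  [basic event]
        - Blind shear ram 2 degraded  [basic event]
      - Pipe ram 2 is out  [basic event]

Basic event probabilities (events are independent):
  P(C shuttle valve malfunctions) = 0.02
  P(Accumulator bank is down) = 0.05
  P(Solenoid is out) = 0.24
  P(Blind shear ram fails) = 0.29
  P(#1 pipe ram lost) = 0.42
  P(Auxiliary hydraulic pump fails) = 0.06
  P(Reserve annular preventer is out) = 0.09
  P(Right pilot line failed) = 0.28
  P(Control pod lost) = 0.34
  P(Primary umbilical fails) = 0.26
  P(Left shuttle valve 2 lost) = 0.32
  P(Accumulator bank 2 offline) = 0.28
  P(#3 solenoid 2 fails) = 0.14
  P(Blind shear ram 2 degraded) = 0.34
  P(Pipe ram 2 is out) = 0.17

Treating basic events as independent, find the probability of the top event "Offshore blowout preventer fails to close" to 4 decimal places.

P(Annular stack down) [OR] = 1 − (1−0.42) × (1−0.06) = 0.454800
P(Ram stack lost) [OR] = 1 − (1−0.29) × (1−0.454800) × (1−0.09) = 0.647746
P(Control pod unavailable) [OR] = 1 − (1−0.05) × (1−0.24) × (1−0.647746) × (1−0.28) = 0.816884
P(Hydraulic supply unavailable) [AND] = 0.02 × 0.816884 = 0.016338
P(Backup path inoperative) [OR] = 1 − (1−0.32) × (1−0.28) × (1−0.14) × (1−0.34) = 0.722103
P(Shear sequence down) [OR] = 1 − (1−0.722103) × (1−0.17) = 0.769345
P(Annular stack 2 unavailable) [OR] = 1 − (1−0.34) × (1−0.26) × (1−0.769345) = 0.887348
P(Offshore blowout preventer fails to close) [OR] = 1 − (1−0.016338) × (1−0.887348) = 0.889189
Rounded to 4 decimal places: P(Offshore blowout preventer fails to close) ≈ 0.8892.

0.8892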